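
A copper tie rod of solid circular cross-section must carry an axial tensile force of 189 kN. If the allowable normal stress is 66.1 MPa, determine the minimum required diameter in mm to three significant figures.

60.3 mm

Required area A ≥ P/σ_allow = 189000/66.1 = 2859 mm².
For a solid circular section, d ≥ √(4A/π) = 60.34 mm.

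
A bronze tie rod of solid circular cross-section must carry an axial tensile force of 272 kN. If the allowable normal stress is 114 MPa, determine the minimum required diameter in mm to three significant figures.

55.1 mm

Required area A ≥ P/σ_allow = 272000/114 = 2386 mm².
For a solid circular section, d ≥ √(4A/π) = 55.12 mm.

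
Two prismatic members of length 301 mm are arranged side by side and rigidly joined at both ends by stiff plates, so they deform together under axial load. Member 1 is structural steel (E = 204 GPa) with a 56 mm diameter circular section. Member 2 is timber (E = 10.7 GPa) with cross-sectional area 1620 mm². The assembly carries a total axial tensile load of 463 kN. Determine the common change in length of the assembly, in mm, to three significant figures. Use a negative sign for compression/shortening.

0.268 mm

A_1 = 2463 mm².
Equal strain + equilibrium ⇒ each member carries load in proportion to AE: A₁E₁ = 502500000 N, A₂E₂ = 17330000 N, ΣAE = 519800000 N.
δ = PL/ΣAE = 463000·301/519800000 = 0.2681 mm.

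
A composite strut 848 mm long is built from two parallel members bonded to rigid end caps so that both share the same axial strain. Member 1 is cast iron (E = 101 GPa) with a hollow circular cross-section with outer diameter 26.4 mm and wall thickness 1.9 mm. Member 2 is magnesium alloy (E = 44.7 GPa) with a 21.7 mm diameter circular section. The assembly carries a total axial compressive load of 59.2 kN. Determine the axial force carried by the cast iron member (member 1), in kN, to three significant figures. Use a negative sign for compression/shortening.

A_1 = 146.2 mm².
A_2 = 369.8 mm².
Equal strain + equilibrium ⇒ each member carries load in proportion to AE: A₁E₁ = 14770000 N, A₂E₂ = 16530000 N, ΣAE = 31300000 N.
F₁ = P·A₁E₁/ΣAE = -59200·14770000/31300000 = -27930 N.

-27.9 kN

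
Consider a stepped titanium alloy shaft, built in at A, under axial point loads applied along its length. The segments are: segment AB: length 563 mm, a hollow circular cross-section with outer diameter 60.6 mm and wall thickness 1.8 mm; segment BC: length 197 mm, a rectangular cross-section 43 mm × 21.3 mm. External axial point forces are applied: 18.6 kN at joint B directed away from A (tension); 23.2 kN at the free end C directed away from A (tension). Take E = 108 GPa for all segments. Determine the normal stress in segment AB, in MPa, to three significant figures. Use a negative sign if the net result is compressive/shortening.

126 MPa

Internal axial forces (sectioning from the free end, tension +): N_BC = 23.2 kN, N_AB = 41.8 kN.
A_AB = 332.5 mm².
σ_AB = N_AB/A_AB = 41800/332.5 = 125.7 MPa.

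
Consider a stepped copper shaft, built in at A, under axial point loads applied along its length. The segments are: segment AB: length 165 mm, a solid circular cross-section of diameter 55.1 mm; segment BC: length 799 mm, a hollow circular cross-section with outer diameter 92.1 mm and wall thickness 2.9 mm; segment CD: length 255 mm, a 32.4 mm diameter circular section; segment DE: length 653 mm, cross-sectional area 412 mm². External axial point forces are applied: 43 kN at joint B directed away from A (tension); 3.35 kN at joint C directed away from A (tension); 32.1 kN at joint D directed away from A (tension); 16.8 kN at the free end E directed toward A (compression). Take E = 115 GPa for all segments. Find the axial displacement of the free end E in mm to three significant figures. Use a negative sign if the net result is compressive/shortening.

0.00615 mm

Internal axial forces (sectioning from the free end, tension +): N_DE = -16.8 kN, N_CD = 15.3 kN, N_BC = 18.65 kN, N_AB = 61.65 kN.
A_AB = 2384 mm².
A_BC = 812.7 mm².
A_CD = 824.5 mm².
δ_AB = 61650·165/(2384·115000) = 0.0371 mm
δ_BC = 18650·799/(812.7·115000) = 0.1594 mm
δ_CD = 15300·255/(824.5·115000) = 0.04115 mm
δ_DE = -16800·653/(412·115000) = -0.2315 mm
δ = Σδ_i = 0.00615 mm.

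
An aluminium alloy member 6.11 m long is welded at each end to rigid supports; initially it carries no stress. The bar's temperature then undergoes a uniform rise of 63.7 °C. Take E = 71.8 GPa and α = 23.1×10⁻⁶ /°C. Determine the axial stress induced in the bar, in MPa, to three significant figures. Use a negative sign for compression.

-106 MPa

Free thermal expansion αLΔT = 23.1e-6 · 6110 · 63.7 = 8.991 mm.
The walls impose strain ε = −(8.991)/6110 = -1.4715e-03; σ = Eε = 71800 · -1.4715e-03 = -105.7 MPa.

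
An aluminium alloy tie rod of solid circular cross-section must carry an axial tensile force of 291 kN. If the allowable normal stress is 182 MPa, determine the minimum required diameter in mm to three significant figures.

45.1 mm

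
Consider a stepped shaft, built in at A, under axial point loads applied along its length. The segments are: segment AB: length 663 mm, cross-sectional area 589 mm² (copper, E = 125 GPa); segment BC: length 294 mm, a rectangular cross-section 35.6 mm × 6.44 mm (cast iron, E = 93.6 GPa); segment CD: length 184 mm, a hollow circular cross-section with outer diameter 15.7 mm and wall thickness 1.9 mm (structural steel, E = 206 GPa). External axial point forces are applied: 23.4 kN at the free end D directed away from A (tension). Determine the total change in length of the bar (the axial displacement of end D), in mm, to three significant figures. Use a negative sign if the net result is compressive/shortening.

Internal axial forces (sectioning from the free end, tension +): N_CD = 23.4 kN, N_BC = 23.4 kN, N_AB = 23.4 kN.
A_BC = 229.3 mm².
A_CD = 82.37 mm².
δ_AB = 23400·663/(589·125000) = 0.2107 mm
δ_BC = 23400·294/(229.3·93600) = 0.3206 mm
δ_CD = 23400·184/(82.37·206000) = 0.2537 mm
δ = Σδ_i = 0.785 mm.

0.785 mm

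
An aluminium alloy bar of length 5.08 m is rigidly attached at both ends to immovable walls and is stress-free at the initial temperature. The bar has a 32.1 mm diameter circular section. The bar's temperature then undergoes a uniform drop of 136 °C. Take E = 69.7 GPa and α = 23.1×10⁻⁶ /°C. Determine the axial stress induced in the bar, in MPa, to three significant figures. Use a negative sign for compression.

219 MPa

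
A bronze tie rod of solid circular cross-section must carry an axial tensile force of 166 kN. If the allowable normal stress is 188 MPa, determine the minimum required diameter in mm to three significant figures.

33.5 mm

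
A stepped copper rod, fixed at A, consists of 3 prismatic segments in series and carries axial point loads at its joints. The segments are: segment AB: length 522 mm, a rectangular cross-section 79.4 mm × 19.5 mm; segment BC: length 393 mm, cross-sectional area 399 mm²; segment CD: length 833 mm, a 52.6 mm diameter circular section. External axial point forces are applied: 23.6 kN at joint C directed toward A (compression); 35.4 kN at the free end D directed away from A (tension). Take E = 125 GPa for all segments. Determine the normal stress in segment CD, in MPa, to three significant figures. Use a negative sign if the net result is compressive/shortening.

Internal axial forces (sectioning from the free end, tension +): N_CD = 35.4 kN, N_BC = 11.8 kN, N_AB = 11.8 kN.
A_CD = 2173 mm².
σ_CD = N_CD/A_CD = 35400/2173 = 16.29 MPa.

16.3 MPa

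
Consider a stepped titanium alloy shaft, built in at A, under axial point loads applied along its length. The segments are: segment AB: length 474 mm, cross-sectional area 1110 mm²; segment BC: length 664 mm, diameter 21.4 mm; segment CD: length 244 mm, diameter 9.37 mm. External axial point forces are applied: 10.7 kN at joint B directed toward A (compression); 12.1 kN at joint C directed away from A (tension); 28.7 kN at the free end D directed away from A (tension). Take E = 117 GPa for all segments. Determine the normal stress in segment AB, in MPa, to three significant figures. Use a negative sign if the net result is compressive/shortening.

Internal axial forces (sectioning from the free end, tension +): N_CD = 28.7 kN, N_BC = 40.8 kN, N_AB = 30.1 kN.
σ_AB = N_AB/A_AB = 30100/1110 = 27.12 MPa.

27.1 MPa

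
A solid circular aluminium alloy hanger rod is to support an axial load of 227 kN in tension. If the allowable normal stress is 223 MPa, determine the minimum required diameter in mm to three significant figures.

36.0 mm

Required area A ≥ P/σ_allow = 227000/223 = 1018 mm².
For a solid circular section, d ≥ √(4A/π) = 36 mm.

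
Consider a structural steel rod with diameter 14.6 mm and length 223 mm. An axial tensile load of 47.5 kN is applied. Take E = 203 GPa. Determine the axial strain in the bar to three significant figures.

0.00140

A = 167.4 mm².
σ = N/A = 283.7 MPa; ε = σ/E = 283.7/203000 = 1.398e-03.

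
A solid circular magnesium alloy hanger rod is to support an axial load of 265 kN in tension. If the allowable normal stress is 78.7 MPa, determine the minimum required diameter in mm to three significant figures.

Required area A ≥ P/σ_allow = 265000/78.7 = 3367 mm².
For a solid circular section, d ≥ √(4A/π) = 65.48 mm.

65.5 mm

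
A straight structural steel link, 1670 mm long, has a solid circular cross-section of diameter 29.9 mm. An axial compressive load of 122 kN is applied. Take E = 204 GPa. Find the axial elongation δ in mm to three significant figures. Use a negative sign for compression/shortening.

-1.42 mm

A = 702.2 mm².
δ_mech = NL/(AE) = -122000·1670/(702.2·204000) = -1.422 mm.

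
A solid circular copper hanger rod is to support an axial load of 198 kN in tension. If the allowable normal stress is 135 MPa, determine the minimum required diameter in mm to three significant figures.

Required area A ≥ P/σ_allow = 198000/135 = 1467 mm².
For a solid circular section, d ≥ √(4A/π) = 43.21 mm.

43.2 mm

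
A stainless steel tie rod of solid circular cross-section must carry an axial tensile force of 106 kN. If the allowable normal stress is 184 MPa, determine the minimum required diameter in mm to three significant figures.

Required area A ≥ P/σ_allow = 106000/184 = 576.1 mm².
For a solid circular section, d ≥ √(4A/π) = 27.08 mm.

27.1 mm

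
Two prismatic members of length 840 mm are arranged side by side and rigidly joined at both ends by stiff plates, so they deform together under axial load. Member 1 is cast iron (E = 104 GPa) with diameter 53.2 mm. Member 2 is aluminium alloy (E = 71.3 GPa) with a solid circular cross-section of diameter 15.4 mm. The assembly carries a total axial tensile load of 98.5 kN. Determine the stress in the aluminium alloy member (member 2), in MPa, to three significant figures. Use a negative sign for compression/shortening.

A_1 = 2223 mm².
A_2 = 186.3 mm².
Equal strain + equilibrium ⇒ each member carries load in proportion to AE: A₁E₁ = 231200000 N, A₂E₂ = 13280000 N, ΣAE = 244500000 N.
σ₂ = P·E₂/ΣAE = 98500·71300/244500000 = 28.73 MPa.

28.7 MPa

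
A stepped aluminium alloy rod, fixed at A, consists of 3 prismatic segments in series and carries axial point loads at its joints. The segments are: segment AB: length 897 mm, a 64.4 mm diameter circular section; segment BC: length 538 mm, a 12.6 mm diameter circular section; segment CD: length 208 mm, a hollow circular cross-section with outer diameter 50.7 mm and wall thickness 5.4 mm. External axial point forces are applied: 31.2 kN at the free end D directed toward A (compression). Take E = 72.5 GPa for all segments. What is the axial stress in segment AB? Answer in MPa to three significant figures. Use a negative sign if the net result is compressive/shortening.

Internal axial forces (sectioning from the free end, tension +): N_CD = -31.2 kN, N_BC = -31.2 kN, N_AB = -31.2 kN.
A_AB = 3257 mm².
σ_AB = N_AB/A_AB = -31200/3257 = -9.578 MPa.

-9.58 MPa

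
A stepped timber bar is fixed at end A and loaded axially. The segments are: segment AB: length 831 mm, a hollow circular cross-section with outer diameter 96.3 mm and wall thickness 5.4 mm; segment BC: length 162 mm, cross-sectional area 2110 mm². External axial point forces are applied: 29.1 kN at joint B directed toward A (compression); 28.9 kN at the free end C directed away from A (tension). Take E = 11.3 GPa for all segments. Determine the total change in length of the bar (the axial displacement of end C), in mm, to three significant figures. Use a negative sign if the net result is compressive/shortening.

Internal axial forces (sectioning from the free end, tension +): N_BC = 28.9 kN, N_AB = -0.2 kN.
A_AB = 1542 mm².
δ_AB = -200·831/(1542·11300) = -0.009538 mm
δ_BC = 28900·162/(2110·11300) = 0.1964 mm
δ = Σδ_i = 0.1868 mm.

0.187 mm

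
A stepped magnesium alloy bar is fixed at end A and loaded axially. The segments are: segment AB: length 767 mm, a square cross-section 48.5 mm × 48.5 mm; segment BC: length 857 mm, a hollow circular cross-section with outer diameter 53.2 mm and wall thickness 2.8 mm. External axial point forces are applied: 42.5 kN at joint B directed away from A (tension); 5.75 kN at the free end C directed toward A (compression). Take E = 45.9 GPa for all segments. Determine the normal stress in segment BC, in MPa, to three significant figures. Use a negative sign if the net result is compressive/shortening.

-13.0 MPa

Internal axial forces (sectioning from the free end, tension +): N_BC = -5.75 kN, N_AB = 36.75 kN.
A_BC = 443.3 mm².
σ_BC = N_BC/A_BC = -5750/443.3 = -12.97 MPa.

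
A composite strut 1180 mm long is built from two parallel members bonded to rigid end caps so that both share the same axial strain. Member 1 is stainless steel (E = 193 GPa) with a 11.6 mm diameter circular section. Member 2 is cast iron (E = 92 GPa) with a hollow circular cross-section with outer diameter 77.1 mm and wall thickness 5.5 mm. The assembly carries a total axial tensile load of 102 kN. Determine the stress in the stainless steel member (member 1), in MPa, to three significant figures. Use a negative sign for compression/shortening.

A_1 = 105.7 mm².
A_2 = 1237 mm².
Equal strain + equilibrium ⇒ each member carries load in proportion to AE: A₁E₁ = 20400000 N, A₂E₂ = 113800000 N, ΣAE = 134200000 N.
σ₁ = P·E₁/ΣAE = 102000·193000/134200000 = 146.7 MPa.

147 MPa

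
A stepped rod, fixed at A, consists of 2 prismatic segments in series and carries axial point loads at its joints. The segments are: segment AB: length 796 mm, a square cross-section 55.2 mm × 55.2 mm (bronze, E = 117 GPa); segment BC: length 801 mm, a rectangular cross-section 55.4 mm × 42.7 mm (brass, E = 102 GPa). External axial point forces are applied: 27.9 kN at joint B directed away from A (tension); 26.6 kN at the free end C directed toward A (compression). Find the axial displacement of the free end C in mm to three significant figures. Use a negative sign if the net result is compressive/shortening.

Internal axial forces (sectioning from the free end, tension +): N_BC = -26.6 kN, N_AB = 1.3 kN.
A_AB = 3047 mm².
A_BC = 2366 mm².
δ_AB = 1300·796/(3047·117000) = 0.002903 mm
δ_BC = -26600·801/(2366·102000) = -0.0883 mm
δ = Σδ_i = -0.0854 mm.

-0.0854 mm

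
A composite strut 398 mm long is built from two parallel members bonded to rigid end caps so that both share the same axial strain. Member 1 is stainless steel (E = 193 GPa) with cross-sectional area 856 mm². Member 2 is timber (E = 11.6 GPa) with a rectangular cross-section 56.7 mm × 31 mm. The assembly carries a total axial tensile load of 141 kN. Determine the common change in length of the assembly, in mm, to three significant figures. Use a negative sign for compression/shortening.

0.302 mm

A_2 = 1758 mm².
Equal strain + equilibrium ⇒ each member carries load in proportion to AE: A₁E₁ = 165200000 N, A₂E₂ = 20390000 N, ΣAE = 185600000 N.
δ = PL/ΣAE = 141000·398/185600000 = 0.3024 mm.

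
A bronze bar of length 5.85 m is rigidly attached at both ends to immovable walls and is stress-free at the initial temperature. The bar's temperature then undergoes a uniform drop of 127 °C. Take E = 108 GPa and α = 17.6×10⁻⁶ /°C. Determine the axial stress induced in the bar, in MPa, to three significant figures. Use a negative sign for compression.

Free thermal expansion αLΔT = 17.6e-6 · 5850 · -127 = -13.08 mm.
The walls impose strain ε = −(-13.08)/5850 = 2.2352e-03; σ = Eε = 108000 · 2.2352e-03 = 241.4 MPa.

241 MPa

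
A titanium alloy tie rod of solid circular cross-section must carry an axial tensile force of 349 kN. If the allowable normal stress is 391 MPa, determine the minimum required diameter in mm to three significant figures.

Required area A ≥ P/σ_allow = 349000/391 = 892.6 mm².
For a solid circular section, d ≥ √(4A/π) = 33.71 mm.

33.7 mm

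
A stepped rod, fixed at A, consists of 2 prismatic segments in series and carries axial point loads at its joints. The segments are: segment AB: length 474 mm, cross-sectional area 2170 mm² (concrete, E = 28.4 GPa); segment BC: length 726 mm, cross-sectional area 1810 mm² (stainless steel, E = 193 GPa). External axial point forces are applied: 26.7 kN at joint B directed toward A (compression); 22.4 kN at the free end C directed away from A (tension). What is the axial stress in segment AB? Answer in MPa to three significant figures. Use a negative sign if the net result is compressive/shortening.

Internal axial forces (sectioning from the free end, tension +): N_BC = 22.4 kN, N_AB = -4.3 kN.
σ_AB = N_AB/A_AB = -4300/2170 = -1.982 MPa.

-1.98 MPa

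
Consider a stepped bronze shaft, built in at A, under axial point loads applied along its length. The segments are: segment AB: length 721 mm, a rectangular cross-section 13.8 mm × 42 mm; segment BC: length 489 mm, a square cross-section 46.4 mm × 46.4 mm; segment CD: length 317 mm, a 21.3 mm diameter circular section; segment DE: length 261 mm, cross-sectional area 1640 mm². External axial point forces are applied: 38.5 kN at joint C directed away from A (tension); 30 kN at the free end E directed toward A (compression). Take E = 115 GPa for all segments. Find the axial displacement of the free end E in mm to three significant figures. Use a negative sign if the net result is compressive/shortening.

Internal axial forces (sectioning from the free end, tension +): N_DE = -30 kN, N_CD = -30 kN, N_BC = 8.5 kN, N_AB = 8.5 kN.
A_AB = 579.6 mm².
A_BC = 2153 mm².
A_CD = 356.3 mm².
δ_AB = 8500·721/(579.6·115000) = 0.09194 mm
δ_BC = 8500·489/(2153·115000) = 0.01679 mm
δ_CD = -30000·317/(356.3·115000) = -0.2321 mm
δ_DE = -30000·261/(1640·115000) = -0.04152 mm
δ = Σδ_i = -0.1649 mm.

-0.165 mm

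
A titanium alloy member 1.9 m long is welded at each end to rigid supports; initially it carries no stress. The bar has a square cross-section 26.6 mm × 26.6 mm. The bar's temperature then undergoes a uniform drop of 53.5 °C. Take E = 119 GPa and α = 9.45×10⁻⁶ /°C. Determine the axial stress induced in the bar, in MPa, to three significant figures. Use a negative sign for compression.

60.2 MPa

Free thermal expansion αLΔT = 9.45e-6 · 1900 · -53.5 = -0.9606 mm.
The walls impose strain ε = −(-0.9606)/1900 = 5.0557e-04; σ = Eε = 119000 · 5.0557e-04 = 60.16 MPa.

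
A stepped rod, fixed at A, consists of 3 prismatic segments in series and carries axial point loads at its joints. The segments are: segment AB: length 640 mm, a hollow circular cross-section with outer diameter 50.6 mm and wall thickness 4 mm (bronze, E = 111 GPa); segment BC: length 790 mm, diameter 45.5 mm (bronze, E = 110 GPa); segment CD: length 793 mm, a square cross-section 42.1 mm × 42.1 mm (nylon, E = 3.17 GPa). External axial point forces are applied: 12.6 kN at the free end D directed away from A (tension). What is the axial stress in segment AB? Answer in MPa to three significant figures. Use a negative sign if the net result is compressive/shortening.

21.5 MPa

Internal axial forces (sectioning from the free end, tension +): N_CD = 12.6 kN, N_BC = 12.6 kN, N_AB = 12.6 kN.
A_AB = 585.6 mm².
σ_AB = N_AB/A_AB = 12600/585.6 = 21.52 MPa.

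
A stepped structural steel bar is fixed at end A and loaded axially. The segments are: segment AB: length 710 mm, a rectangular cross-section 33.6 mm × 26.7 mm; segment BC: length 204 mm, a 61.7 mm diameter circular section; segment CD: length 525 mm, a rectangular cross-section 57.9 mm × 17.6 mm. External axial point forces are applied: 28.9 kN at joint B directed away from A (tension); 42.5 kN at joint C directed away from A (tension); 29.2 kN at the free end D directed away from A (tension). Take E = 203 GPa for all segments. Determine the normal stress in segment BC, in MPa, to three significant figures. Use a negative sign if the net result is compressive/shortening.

24.0 MPa

Internal axial forces (sectioning from the free end, tension +): N_CD = 29.2 kN, N_BC = 71.7 kN, N_AB = 100.6 kN.
A_BC = 2990 mm².
σ_BC = N_BC/A_BC = 71700/2990 = 23.98 MPa.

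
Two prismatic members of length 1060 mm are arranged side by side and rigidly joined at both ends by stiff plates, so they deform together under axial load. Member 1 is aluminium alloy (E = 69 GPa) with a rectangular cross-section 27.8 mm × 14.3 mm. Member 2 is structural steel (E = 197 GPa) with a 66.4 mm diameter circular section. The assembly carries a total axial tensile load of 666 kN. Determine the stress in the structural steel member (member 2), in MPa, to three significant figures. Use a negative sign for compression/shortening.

185 MPa

A_1 = 397.5 mm².
A_2 = 3463 mm².
Equal strain + equilibrium ⇒ each member carries load in proportion to AE: A₁E₁ = 27430000 N, A₂E₂ = 682200000 N, ΣAE = 709600000 N.
σ₂ = P·E₂/ΣAE = 666000·197000/709600000 = 184.9 MPa.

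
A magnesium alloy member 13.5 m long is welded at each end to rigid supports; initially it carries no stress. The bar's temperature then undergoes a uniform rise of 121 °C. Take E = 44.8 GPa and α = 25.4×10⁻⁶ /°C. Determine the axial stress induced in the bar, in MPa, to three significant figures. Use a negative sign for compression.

-138 MPa

Free thermal expansion αLΔT = 25.4e-6 · 13500 · 121 = 41.49 mm.
The walls impose strain ε = −(41.49)/13500 = -3.0734e-03; σ = Eε = 44800 · -3.0734e-03 = -137.7 MPa.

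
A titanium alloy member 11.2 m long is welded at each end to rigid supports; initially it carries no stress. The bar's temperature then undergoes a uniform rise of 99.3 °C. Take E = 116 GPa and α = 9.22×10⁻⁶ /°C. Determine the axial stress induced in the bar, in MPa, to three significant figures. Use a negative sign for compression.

Free thermal expansion αLΔT = 9.22e-6 · 11200 · 99.3 = 10.25 mm.
The walls impose strain ε = −(10.25)/11200 = -9.1555e-04; σ = Eε = 116000 · -9.1555e-04 = -106.2 MPa.

-106 MPa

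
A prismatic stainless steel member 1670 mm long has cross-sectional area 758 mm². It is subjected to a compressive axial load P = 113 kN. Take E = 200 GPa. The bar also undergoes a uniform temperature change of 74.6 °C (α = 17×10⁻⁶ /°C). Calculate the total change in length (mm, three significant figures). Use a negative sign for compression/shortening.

0.873 mm

δ_mech = NL/(AE) = -113000·1670/(758·200000) = -1.245 mm.
δ_thermal = αLΔT = 17e-6·1670·74.6 = 2.118 mm.
δ = δ_mech + δ_thermal = 0.8731 mm.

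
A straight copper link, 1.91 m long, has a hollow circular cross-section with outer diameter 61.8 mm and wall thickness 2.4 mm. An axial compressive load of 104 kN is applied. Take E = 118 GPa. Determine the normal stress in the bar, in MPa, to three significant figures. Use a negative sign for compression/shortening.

-232 MPa

A = 447.9 mm².
σ = N/A = -104000/447.9 = -232.2 MPa.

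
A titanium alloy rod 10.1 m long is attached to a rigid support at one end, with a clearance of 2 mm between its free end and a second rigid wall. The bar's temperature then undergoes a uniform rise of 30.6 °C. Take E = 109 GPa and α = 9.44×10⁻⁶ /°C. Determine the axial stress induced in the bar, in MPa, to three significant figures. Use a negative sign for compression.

-9.90 MPa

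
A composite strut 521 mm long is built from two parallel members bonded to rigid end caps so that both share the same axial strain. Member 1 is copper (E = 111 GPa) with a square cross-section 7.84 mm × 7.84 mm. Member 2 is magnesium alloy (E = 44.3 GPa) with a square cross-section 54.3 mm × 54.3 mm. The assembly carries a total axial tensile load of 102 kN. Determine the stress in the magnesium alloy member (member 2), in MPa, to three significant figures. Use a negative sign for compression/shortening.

A_1 = 61.47 mm².
A_2 = 2948 mm².
Equal strain + equilibrium ⇒ each member carries load in proportion to AE: A₁E₁ = 6823000 N, A₂E₂ = 130600000 N, ΣAE = 137400000 N.
σ₂ = P·E₂/ΣAE = 102000·44300/137400000 = 32.88 MPa.

32.9 MPa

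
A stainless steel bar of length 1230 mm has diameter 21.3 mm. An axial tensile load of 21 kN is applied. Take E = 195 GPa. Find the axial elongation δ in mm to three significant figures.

0.372 mm

A = 356.3 mm².
δ_mech = NL/(AE) = 21000·1230/(356.3·195000) = 0.3717 mm.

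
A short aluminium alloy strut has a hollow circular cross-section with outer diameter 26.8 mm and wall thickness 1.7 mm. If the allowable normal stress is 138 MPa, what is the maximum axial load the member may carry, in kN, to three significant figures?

A = 134.1 mm².
P_max = σ_allow · A = 138 · 134.1 = 18500 N = 18.5 kN.

18.5 kN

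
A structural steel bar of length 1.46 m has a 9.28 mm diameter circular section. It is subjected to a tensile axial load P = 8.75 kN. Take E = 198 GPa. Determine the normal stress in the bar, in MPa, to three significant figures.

A = 67.64 mm².
σ = N/A = 8750/67.64 = 129.4 MPa.

129 MPa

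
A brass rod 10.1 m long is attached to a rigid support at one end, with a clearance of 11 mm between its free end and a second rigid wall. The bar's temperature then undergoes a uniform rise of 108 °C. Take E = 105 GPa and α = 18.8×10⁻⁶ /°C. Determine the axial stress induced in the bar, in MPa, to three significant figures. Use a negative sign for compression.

-98.8 MPa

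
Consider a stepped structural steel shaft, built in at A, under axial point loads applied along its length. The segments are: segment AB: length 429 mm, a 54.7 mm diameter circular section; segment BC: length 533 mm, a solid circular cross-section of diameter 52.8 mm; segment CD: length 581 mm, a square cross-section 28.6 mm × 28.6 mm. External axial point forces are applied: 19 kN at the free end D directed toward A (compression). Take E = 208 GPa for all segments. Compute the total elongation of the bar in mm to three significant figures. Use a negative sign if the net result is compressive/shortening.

-0.104 mm

Internal axial forces (sectioning from the free end, tension +): N_CD = -19 kN, N_BC = -19 kN, N_AB = -19 kN.
A_AB = 2350 mm².
A_BC = 2190 mm².
A_CD = 818 mm².
δ_AB = -19000·429/(2350·208000) = -0.01668 mm
δ_BC = -19000·533/(2190·208000) = -0.02224 mm
δ_CD = -19000·581/(818·208000) = -0.06488 mm
δ = Σδ_i = -0.1038 mm.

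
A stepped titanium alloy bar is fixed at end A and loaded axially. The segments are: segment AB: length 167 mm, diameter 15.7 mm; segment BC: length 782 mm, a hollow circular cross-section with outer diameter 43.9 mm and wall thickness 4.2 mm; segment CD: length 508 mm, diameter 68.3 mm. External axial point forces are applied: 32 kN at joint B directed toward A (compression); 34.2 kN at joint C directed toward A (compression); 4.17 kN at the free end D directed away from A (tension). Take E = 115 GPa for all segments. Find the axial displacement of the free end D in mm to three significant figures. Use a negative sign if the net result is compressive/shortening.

-0.850 mm

Internal axial forces (sectioning from the free end, tension +): N_CD = 4.17 kN, N_BC = -30.03 kN, N_AB = -62.03 kN.
A_AB = 193.6 mm².
A_BC = 523.8 mm².
A_CD = 3664 mm².
δ_AB = -62030·167/(193.6·115000) = -0.4653 mm
δ_BC = -30030·782/(523.8·115000) = -0.3898 mm
δ_CD = 4170·508/(3664·115000) = 0.005028 mm
δ = Σδ_i = -0.8501 mm.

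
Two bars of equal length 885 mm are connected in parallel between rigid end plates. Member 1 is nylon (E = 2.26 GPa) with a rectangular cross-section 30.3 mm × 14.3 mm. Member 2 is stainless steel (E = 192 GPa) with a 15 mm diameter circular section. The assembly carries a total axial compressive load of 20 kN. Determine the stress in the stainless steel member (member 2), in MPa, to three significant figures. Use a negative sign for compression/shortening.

A_1 = 433.3 mm².
A_2 = 176.7 mm².
Equal strain + equilibrium ⇒ each member carries load in proportion to AE: A₁E₁ = 979200 N, A₂E₂ = 33930000 N, ΣAE = 34910000 N.
σ₂ = P·E₂/ΣAE = -20000·192000/34910000 = -110 MPa.

-110 MPa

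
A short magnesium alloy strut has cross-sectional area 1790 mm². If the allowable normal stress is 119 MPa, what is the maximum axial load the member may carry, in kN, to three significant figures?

P_max = σ_allow · A = 119 · 1790 = 213000 N = 213 kN.

213 kN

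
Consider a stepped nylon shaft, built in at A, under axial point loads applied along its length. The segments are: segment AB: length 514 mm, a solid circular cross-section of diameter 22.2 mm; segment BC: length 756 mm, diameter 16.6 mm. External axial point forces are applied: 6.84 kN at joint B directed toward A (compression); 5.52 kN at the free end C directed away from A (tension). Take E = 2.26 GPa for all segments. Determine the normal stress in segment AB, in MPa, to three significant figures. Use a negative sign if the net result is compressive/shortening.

-3.41 MPa

Internal axial forces (sectioning from the free end, tension +): N_BC = 5.52 kN, N_AB = -1.32 kN.
A_AB = 387.1 mm².
σ_AB = N_AB/A_AB = -1320/387.1 = -3.41 MPa.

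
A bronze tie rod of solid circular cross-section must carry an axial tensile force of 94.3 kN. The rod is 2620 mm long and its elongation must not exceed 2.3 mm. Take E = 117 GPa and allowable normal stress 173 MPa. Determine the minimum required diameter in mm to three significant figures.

Required area A ≥ P/σ_allow = 94300/173 = 545.1 mm².
For a solid circular section, d ≥ √(4A/π) = 26.34 mm.
Elongation limit: A ≥ PL/(Eδ_allow) = 94300·2620/(117000·2.3) = 918.1 mm² ⇒ d ≥ 34.19 mm.
The elongation limit governs.

34.2 mm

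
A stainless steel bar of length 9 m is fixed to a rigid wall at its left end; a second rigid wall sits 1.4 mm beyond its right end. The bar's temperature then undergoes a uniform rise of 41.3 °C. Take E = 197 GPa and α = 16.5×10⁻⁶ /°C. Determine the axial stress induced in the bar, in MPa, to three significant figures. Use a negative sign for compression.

-104 MPa

Free thermal expansion αLΔT = 16.5e-6 · 9000 · 41.3 = 6.133 mm.
The walls engage after the gap closes; constrained expansion = 6.133 − 1.4 = 4.733 mm.
The walls impose strain ε = −(4.733)/9000 = -5.2589e-04; σ = Eε = 197000 · -5.2589e-04 = -103.6 MPa.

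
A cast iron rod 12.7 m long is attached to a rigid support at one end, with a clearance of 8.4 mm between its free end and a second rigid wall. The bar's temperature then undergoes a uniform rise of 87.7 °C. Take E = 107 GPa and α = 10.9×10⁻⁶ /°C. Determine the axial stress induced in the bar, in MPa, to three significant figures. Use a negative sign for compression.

Free thermal expansion αLΔT = 10.9e-6 · 12700 · 87.7 = 12.14 mm.
The walls engage after the gap closes; constrained expansion = 12.14 − 8.4 = 3.74 mm.
The walls impose strain ε = −(3.74)/12700 = -2.9451e-04; σ = Eε = 107000 · -2.9451e-04 = -31.51 MPa.

-31.5 MPa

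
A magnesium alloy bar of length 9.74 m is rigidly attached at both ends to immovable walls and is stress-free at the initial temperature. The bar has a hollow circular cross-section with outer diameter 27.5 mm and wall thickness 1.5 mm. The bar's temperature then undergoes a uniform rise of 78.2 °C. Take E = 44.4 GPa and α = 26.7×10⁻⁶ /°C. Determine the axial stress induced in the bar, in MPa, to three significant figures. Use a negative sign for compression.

-92.7 MPa

Free thermal expansion αLΔT = 26.7e-6 · 9740 · 78.2 = 20.34 mm.
The walls impose strain ε = −(20.34)/9740 = -2.0879e-03; σ = Eε = 44400 · -2.0879e-03 = -92.7 MPa.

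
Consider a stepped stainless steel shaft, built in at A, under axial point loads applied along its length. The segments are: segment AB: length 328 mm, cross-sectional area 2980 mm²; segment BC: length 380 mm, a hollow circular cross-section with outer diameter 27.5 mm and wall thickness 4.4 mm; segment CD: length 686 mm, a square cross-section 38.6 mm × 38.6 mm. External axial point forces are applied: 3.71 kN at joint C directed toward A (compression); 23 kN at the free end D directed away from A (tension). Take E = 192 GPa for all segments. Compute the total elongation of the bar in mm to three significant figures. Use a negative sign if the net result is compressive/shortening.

Internal axial forces (sectioning from the free end, tension +): N_CD = 23 kN, N_BC = 19.29 kN, N_AB = 19.29 kN.
A_BC = 319.3 mm².
A_CD = 1490 mm².
δ_AB = 19290·328/(2980·192000) = 0.01106 mm
δ_BC = 19290·380/(319.3·192000) = 0.1196 mm
δ_CD = 23000·686/(1490·192000) = 0.05515 mm
δ = Σδ_i = 0.1858 mm.

0.186 mm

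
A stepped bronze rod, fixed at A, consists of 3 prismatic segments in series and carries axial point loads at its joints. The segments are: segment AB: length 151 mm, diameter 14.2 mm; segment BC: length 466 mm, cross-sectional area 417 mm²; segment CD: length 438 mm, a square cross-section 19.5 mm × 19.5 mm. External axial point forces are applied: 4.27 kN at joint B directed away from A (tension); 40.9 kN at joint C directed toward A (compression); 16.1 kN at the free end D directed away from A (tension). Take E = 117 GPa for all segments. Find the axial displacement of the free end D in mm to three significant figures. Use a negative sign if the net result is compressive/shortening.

Internal axial forces (sectioning from the free end, tension +): N_CD = 16.1 kN, N_BC = -24.8 kN, N_AB = -20.53 kN.
A_AB = 158.4 mm².
A_CD = 380.2 mm².
δ_AB = -20530·151/(158.4·117000) = -0.1673 mm
δ_BC = -24800·466/(417·117000) = -0.2369 mm
δ_CD = 16100·438/(380.2·117000) = 0.1585 mm
δ = Σδ_i = -0.2457 mm.

-0.246 mm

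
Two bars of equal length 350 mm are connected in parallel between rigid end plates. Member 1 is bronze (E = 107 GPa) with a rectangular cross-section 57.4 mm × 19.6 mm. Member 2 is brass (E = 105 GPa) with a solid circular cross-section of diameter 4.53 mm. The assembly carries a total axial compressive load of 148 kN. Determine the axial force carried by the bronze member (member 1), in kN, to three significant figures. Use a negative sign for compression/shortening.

A_1 = 1125 mm².
A_2 = 16.12 mm².
Equal strain + equilibrium ⇒ each member carries load in proportion to AE: A₁E₁ = 120400000 N, A₂E₂ = 1692000 N, ΣAE = 122100000 N.
F₁ = P·A₁E₁/ΣAE = -148000·120400000/122100000 = -145900 N.

-146 kN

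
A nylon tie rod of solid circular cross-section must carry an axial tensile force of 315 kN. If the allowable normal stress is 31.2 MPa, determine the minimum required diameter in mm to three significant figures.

Required area A ≥ P/σ_allow = 315000/31.2 = 10100 mm².
For a solid circular section, d ≥ √(4A/π) = 113.4 mm.

113 mm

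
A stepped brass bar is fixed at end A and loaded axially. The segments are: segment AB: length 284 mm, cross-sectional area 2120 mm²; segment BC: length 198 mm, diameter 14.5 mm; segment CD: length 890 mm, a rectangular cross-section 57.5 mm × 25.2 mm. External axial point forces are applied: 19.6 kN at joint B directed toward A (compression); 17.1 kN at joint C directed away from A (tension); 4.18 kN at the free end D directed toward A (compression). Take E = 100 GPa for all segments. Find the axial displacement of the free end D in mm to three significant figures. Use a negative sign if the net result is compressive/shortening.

Internal axial forces (sectioning from the free end, tension +): N_CD = -4.18 kN, N_BC = 12.92 kN, N_AB = -6.68 kN.
A_BC = 165.1 mm².
A_CD = 1449 mm².
δ_AB = -6680·284/(2120·100000) = -0.008949 mm
δ_BC = 12920·198/(165.1·100000) = 0.1549 mm
δ_CD = -4180·890/(1449·100000) = -0.02567 mm
δ = Σδ_i = 0.1203 mm.

0.120 mm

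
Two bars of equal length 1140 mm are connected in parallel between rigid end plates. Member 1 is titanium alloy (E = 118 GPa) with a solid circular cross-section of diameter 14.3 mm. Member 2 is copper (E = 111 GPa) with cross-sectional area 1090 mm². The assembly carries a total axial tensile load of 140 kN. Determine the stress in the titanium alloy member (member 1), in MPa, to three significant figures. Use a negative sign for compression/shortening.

118 MPa

A_1 = 160.6 mm².
Equal strain + equilibrium ⇒ each member carries load in proportion to AE: A₁E₁ = 18950000 N, A₂E₂ = 121000000 N, ΣAE = 139900000 N.
σ₁ = P·E₁/ΣAE = 140000·118000/139900000 = 118 MPa.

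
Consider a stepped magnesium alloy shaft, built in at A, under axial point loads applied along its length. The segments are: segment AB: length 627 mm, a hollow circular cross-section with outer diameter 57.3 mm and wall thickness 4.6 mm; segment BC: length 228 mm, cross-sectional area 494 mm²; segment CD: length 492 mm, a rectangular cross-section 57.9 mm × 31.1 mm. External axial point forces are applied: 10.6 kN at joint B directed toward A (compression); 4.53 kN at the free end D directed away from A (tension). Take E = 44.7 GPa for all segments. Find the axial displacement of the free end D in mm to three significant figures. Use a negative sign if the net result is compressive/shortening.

-0.0373 mm

Internal axial forces (sectioning from the free end, tension +): N_CD = 4.53 kN, N_BC = 4.53 kN, N_AB = -6.07 kN.
A_AB = 761.6 mm².
A_CD = 1801 mm².
δ_AB = -6070·627/(761.6·44700) = -0.1118 mm
δ_BC = 4530·228/(494·44700) = 0.04677 mm
δ_CD = 4530·492/(1801·44700) = 0.02769 mm
δ = Σδ_i = -0.03733 mm.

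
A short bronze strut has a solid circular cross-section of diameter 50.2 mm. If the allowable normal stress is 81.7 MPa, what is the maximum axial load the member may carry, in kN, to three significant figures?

A = 1979 mm².
P_max = σ_allow · A = 81.7 · 1979 = 161700 N = 161.7 kN.

162 kN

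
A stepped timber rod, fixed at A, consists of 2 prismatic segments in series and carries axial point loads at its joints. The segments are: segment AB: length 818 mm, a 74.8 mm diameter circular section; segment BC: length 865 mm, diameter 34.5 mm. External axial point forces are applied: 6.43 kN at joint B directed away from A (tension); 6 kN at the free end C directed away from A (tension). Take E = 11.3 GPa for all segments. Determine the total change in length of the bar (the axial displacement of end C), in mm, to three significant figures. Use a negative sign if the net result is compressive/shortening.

0.696 mm

Internal axial forces (sectioning from the free end, tension +): N_BC = 6 kN, N_AB = 12.43 kN.
A_AB = 4394 mm².
A_BC = 934.8 mm².
δ_AB = 12430·818/(4394·11300) = 0.2048 mm
δ_BC = 6000·865/(934.8·11300) = 0.4913 mm
δ = Σδ_i = 0.6961 mm.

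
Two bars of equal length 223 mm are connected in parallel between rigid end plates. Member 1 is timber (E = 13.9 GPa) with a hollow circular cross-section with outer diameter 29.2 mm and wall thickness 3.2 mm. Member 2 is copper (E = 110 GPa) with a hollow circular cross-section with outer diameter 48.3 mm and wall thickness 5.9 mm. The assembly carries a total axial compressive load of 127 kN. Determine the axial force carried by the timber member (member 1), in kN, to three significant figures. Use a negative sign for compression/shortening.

A_1 = 261.4 mm².
A_2 = 785.9 mm².
Equal strain + equilibrium ⇒ each member carries load in proportion to AE: A₁E₁ = 3633000 N, A₂E₂ = 86450000 N, ΣAE = 90080000 N.
F₁ = P·A₁E₁/ΣAE = -127000·3633000/90080000 = -5122 N.

-5.12 kN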